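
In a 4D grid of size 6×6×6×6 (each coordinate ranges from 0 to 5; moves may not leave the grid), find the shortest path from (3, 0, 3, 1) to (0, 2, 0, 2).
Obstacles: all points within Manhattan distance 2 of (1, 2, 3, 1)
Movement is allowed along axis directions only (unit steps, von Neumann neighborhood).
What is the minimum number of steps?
9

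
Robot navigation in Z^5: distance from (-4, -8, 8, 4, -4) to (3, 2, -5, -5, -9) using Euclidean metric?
20.5913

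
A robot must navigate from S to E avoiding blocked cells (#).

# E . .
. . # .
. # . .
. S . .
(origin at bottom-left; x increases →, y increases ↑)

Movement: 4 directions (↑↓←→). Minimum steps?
5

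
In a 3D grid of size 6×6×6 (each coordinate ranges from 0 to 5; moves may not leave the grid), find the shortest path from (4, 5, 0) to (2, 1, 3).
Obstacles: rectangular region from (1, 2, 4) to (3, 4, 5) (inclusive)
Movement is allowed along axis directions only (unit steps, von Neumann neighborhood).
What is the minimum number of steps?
9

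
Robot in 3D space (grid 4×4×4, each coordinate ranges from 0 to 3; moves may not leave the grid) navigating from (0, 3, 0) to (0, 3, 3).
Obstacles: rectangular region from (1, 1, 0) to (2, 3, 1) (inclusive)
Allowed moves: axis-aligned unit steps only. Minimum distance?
3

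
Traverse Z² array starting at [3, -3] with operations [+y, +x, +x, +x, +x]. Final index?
(7, -2)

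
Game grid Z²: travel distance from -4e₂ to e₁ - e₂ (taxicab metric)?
4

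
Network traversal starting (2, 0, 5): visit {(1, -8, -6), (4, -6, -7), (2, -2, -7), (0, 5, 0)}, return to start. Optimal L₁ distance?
58
(one optimal route: (2, 0, 5) → (2, -2, -7) → (4, -6, -7) → (1, -8, -6) → (0, 5, 0) → (2, 0, 5))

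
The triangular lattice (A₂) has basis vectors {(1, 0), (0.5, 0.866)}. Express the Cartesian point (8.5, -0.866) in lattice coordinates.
9b₁ - b₂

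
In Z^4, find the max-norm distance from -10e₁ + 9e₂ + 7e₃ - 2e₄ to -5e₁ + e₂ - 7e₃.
14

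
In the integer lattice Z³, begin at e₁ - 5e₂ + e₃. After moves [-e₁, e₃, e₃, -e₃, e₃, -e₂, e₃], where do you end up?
(0, -6, 4)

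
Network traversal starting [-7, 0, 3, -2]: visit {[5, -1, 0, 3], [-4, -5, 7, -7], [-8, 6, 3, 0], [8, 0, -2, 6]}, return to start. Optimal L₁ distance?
98
(one optimal route: (-7, 0, 3, -2) → (-4, -5, 7, -7) → (5, -1, 0, 3) → (8, 0, -2, 6) → (-8, 6, 3, 0) → (-7, 0, 3, -2))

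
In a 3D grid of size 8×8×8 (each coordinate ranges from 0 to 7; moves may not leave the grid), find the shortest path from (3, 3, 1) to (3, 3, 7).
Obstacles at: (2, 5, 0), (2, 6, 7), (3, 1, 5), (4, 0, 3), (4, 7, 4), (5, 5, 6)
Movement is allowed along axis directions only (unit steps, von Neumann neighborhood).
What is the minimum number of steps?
6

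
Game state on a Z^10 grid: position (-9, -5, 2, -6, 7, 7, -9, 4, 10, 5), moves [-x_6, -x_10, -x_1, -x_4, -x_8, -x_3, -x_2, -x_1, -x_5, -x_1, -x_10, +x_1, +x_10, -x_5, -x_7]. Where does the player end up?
(-11, -6, 1, -7, 5, 6, -10, 3, 10, 4)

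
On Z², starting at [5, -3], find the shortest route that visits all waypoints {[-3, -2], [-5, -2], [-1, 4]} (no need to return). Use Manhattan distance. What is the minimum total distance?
21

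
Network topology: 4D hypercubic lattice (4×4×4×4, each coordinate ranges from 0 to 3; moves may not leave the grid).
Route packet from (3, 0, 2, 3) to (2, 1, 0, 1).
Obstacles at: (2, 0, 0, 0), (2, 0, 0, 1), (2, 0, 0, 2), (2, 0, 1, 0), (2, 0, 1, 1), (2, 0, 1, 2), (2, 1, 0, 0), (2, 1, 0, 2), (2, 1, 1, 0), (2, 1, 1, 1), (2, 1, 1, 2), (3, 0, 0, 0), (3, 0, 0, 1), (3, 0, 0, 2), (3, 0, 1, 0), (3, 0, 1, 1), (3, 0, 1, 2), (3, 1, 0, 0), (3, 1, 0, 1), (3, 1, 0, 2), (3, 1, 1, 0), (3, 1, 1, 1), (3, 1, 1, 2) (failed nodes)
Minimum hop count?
8
(one shortest path: (3, 0, 2, 3) → (2, 0, 2, 3) → (1, 0, 2, 3) → (1, 1, 2, 3) → (1, 1, 1, 3) → (1, 1, 0, 3) → (1, 1, 0, 2) → (1, 1, 0, 1) → (2, 1, 0, 1))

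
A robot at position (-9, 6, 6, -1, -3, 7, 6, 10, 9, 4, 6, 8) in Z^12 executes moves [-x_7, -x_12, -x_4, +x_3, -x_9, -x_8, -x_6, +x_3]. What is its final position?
(-9, 6, 8, -2, -3, 6, 5, 9, 8, 4, 6, 7)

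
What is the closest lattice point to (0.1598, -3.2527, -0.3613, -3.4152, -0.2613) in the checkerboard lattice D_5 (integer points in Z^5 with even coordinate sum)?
(0, -3, 0, -3, 0)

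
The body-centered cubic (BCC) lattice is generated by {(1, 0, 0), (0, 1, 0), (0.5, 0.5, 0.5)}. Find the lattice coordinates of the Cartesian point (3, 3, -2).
5b₁ + 5b₂ - 4b₃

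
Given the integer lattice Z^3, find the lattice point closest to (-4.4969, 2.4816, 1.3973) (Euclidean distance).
(-4, 2, 1)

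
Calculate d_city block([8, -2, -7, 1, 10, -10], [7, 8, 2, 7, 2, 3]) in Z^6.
47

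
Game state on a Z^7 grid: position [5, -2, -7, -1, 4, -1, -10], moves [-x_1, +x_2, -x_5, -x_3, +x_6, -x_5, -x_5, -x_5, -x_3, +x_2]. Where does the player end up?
(4, 0, -9, -1, 0, 0, -10)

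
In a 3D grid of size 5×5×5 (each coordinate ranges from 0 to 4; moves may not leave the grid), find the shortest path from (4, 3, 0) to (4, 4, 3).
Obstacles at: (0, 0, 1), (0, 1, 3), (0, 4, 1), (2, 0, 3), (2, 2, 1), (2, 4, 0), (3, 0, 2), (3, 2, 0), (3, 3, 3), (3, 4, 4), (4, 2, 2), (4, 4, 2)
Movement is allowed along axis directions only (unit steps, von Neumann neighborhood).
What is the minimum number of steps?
4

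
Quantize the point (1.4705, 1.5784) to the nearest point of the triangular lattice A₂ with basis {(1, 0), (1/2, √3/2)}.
(1, 1.732)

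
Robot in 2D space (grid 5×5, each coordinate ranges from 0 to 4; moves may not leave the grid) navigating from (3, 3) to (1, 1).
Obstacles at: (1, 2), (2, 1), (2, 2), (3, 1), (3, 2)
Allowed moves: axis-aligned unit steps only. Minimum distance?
6
(one shortest path: (3, 3) → (2, 3) → (1, 3) → (0, 3) → (0, 2) → (0, 1) → (1, 1))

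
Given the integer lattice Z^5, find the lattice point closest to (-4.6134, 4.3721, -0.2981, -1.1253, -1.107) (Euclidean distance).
(-5, 4, 0, -1, -1)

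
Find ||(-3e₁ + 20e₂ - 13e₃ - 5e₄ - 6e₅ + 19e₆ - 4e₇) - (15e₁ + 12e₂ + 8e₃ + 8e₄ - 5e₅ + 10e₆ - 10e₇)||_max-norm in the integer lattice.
21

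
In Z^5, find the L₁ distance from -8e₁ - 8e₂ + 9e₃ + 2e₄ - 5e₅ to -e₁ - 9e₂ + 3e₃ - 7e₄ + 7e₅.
35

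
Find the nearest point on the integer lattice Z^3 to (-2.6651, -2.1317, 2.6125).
(-3, -2, 3)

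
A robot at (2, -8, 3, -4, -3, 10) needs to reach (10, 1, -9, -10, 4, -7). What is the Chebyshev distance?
17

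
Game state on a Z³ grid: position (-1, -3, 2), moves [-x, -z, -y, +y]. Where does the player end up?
(-2, -3, 1)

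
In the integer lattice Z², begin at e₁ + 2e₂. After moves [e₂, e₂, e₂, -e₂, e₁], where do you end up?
(2, 4)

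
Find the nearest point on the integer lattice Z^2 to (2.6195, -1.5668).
(3, -2)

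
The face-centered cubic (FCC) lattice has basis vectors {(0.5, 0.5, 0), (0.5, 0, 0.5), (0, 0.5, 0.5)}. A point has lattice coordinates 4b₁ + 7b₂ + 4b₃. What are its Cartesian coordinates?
(5.5, 4, 5.5)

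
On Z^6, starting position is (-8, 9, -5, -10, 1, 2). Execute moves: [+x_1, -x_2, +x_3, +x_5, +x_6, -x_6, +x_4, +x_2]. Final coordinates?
(-7, 9, -4, -9, 2, 2)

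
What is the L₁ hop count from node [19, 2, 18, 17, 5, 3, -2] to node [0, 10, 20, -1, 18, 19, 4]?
82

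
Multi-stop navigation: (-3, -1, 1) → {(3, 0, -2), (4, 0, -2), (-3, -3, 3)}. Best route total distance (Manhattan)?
19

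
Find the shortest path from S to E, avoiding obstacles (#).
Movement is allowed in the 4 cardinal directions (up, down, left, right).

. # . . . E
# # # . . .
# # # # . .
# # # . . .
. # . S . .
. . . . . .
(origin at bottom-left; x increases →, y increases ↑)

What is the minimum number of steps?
6
(one shortest path: (3, 1) → (4, 1) → (5, 1) → (5, 2) → (5, 3) → (5, 4) → (5, 5))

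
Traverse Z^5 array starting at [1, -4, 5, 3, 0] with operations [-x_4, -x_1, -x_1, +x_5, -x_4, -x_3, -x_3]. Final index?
(-1, -4, 3, 1, 1)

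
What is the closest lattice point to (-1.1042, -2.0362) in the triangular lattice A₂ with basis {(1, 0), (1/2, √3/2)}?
(-1, -1.732)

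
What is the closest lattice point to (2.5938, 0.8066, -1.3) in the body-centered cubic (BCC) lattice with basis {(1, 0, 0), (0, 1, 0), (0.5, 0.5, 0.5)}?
(2.5, 0.5, -1.5)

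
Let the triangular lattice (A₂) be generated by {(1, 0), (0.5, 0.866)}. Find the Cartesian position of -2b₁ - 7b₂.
(-5.5, -6.062)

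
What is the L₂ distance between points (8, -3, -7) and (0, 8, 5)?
18.1384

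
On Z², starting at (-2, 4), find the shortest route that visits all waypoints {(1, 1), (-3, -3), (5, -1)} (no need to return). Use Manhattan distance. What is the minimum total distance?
22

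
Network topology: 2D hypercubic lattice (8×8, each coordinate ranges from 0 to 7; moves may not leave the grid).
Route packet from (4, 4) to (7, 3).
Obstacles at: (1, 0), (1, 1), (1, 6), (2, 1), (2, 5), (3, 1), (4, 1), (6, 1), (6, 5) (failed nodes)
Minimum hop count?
4
(one shortest path: (4, 4) → (5, 4) → (6, 4) → (7, 4) → (7, 3))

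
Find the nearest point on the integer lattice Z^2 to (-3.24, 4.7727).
(-3, 5)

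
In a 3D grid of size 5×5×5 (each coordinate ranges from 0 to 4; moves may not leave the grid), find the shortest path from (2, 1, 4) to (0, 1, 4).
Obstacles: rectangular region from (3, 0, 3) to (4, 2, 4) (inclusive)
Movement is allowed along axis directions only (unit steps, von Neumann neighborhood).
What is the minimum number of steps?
2
(one shortest path: (2, 1, 4) → (1, 1, 4) → (0, 1, 4))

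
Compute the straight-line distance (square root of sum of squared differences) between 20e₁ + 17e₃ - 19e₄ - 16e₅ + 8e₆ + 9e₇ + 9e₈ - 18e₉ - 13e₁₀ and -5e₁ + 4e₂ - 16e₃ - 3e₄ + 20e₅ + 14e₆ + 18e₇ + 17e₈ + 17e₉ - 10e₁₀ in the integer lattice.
68.5347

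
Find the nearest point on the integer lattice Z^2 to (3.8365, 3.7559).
(4, 4)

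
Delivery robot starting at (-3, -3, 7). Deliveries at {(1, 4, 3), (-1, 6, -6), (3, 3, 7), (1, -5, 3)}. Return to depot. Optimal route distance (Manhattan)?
64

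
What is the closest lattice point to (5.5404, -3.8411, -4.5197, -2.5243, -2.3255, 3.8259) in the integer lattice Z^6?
(6, -4, -5, -3, -2, 4)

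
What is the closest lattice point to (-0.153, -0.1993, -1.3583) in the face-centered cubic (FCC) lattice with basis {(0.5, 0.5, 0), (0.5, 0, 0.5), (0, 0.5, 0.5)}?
(0, -0.5, -1.5)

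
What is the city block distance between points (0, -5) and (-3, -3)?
5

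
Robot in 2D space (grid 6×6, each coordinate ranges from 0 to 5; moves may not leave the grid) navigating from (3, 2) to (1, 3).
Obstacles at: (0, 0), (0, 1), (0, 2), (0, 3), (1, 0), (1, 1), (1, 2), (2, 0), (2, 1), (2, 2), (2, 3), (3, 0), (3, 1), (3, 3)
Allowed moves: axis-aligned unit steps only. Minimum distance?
7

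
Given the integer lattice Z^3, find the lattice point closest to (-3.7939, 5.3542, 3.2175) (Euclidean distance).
(-4, 5, 3)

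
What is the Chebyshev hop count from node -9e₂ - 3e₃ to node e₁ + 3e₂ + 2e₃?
12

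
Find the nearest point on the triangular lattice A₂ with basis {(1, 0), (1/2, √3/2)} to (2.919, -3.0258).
(3, -3.464)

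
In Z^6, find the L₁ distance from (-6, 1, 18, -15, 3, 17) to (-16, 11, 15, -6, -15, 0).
67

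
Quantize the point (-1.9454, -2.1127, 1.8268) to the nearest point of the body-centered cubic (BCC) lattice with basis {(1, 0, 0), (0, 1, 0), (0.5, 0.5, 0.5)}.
(-2, -2, 2)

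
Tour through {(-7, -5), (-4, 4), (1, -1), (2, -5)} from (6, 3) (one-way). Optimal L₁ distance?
35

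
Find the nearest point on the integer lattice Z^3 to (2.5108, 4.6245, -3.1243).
(3, 5, -3)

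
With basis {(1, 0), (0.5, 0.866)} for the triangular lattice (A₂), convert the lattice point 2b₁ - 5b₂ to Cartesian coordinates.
(-0.5, -4.33)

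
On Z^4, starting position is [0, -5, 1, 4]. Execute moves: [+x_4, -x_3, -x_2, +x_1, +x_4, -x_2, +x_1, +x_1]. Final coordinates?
(3, -7, 0, 6)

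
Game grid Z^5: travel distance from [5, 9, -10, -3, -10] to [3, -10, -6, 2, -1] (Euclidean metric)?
22.0681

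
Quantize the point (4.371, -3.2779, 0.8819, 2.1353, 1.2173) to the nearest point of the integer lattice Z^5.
(4, -3, 1, 2, 1)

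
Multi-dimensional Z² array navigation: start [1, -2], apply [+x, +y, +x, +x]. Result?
(4, -1)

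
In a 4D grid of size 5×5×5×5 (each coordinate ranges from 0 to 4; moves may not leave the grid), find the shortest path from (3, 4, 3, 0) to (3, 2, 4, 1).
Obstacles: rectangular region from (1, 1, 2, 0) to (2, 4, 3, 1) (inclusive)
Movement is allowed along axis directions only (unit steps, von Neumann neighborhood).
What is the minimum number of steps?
4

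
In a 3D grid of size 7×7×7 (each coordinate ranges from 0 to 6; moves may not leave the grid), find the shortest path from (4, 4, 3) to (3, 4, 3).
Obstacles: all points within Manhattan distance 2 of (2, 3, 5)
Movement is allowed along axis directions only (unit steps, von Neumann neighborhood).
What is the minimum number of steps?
1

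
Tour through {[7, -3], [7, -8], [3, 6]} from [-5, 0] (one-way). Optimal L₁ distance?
32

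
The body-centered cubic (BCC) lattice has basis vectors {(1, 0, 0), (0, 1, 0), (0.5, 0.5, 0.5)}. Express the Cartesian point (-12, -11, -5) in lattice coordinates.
-7b₁ - 6b₂ - 10b₃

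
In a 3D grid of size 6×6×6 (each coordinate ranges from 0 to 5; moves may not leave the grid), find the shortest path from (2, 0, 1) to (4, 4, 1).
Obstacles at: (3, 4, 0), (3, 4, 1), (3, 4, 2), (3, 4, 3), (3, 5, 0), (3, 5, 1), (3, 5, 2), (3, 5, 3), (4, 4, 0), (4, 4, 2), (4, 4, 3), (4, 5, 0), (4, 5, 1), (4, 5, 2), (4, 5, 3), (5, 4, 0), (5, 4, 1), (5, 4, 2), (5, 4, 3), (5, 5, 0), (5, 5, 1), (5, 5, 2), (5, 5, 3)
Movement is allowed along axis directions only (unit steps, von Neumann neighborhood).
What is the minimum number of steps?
6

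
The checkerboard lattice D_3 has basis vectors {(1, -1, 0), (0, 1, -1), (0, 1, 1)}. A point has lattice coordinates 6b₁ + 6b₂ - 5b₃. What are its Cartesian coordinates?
(6, -5, -11)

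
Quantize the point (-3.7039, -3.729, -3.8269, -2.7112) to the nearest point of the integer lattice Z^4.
(-4, -4, -4, -3)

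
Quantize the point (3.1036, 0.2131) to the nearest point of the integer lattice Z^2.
(3, 0)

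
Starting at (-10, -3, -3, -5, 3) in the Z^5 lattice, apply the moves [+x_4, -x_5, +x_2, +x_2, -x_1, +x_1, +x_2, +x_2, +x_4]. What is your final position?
(-10, 1, -3, -3, 2)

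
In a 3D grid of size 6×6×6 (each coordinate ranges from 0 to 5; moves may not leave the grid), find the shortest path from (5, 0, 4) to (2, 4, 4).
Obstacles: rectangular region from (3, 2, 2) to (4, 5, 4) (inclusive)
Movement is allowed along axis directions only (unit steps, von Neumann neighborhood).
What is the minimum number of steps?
7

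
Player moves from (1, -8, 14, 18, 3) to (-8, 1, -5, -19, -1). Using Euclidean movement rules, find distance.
43.6807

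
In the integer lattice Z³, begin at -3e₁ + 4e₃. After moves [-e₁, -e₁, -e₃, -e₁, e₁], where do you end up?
(-5, 0, 3)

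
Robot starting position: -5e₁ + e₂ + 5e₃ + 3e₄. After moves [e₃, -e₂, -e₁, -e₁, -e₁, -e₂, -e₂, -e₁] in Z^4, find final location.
(-9, -2, 6, 3)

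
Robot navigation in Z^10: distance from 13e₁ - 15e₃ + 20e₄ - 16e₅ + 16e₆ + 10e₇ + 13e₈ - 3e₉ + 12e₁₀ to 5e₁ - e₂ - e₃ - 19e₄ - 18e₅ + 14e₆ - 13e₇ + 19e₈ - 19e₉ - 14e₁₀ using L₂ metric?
57.3324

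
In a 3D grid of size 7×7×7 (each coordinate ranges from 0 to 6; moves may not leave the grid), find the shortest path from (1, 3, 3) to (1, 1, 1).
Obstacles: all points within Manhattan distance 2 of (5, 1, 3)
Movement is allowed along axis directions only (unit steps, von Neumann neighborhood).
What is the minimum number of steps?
4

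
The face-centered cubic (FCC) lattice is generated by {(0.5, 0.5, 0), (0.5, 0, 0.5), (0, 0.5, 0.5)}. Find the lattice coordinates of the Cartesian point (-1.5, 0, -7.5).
6b₁ - 9b₂ - 6b₃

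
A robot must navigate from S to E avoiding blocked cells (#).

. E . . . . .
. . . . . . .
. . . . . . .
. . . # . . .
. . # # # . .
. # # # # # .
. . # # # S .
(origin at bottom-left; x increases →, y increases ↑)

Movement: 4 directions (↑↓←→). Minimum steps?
12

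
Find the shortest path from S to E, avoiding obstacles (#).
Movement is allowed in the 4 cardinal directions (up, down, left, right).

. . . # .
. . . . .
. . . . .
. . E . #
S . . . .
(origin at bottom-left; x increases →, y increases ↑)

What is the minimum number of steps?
3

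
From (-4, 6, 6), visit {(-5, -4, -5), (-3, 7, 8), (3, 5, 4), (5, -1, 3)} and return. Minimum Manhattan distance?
68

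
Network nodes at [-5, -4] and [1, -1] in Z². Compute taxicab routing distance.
9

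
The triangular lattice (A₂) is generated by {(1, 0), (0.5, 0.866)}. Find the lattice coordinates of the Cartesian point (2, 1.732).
b₁ + 2b₂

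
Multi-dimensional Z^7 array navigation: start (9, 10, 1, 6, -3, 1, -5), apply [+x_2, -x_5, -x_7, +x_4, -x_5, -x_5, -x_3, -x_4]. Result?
(9, 11, 0, 6, -6, 1, -6)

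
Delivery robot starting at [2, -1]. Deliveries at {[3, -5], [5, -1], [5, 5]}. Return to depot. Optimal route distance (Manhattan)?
26
(one optimal route: (2, -1) → (3, -5) → (5, -1) → (5, 5) → (2, -1))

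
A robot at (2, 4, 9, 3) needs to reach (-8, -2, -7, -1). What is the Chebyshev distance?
16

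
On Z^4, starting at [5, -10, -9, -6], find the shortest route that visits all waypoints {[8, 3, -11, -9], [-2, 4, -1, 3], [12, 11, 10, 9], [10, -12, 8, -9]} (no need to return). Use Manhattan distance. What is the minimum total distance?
134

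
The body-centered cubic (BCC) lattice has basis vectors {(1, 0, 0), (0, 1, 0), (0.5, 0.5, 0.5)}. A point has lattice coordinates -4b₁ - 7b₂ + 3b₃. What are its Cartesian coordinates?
(-2.5, -5.5, 1.5)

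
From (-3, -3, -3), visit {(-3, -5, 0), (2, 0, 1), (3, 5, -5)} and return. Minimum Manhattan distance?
44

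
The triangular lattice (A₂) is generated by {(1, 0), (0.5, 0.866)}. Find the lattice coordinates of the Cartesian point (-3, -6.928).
b₁ - 8b₂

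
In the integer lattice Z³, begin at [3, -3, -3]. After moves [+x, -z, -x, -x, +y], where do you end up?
(2, -2, -4)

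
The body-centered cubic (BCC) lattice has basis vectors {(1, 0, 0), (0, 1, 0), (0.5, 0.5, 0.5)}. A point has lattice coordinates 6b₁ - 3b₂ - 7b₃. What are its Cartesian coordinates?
(2.5, -6.5, -3.5)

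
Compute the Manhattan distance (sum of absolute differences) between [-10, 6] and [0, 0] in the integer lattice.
16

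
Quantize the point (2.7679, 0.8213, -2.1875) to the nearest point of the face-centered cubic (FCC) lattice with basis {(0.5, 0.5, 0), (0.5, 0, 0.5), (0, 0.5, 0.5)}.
(3, 1, -2)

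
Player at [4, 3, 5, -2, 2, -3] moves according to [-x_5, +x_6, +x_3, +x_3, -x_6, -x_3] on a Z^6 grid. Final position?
(4, 3, 6, -2, 1, -3)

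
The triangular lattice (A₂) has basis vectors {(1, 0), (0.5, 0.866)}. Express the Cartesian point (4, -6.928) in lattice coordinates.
8b₁ - 8b₂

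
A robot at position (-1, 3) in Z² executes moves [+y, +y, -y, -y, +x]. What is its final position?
(0, 3)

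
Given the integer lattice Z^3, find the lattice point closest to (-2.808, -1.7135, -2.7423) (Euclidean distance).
(-3, -2, -3)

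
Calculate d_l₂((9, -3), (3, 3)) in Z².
8.48528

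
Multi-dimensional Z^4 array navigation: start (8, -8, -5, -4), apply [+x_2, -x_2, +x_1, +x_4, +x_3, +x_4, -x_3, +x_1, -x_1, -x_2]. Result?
(9, -9, -5, -2)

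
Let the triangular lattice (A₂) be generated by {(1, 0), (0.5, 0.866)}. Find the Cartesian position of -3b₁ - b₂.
(-3.5, -0.866)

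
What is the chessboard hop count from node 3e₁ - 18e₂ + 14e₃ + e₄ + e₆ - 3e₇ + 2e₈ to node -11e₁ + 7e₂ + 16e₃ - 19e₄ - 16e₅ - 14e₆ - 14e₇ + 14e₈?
25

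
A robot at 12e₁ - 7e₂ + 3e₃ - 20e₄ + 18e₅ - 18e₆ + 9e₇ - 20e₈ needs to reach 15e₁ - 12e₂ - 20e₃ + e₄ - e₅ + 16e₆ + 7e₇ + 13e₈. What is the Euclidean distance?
60.1166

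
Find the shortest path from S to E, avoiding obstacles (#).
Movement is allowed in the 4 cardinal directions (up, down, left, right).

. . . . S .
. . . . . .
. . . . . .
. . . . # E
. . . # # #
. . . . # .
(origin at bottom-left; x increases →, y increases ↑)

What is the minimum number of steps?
4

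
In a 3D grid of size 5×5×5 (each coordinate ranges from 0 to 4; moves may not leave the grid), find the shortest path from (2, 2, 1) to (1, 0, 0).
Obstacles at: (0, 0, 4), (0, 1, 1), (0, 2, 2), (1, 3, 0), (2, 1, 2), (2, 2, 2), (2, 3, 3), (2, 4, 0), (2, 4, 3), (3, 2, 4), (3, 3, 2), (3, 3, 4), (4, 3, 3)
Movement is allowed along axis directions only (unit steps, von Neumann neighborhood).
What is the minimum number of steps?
4
(one shortest path: (2, 2, 1) → (1, 2, 1) → (1, 1, 1) → (1, 0, 1) → (1, 0, 0))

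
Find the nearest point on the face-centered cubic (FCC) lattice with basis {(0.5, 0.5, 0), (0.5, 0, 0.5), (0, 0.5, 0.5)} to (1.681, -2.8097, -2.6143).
(1.5, -3, -2.5)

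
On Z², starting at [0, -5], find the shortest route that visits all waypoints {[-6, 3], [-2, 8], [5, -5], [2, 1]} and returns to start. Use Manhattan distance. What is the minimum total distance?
48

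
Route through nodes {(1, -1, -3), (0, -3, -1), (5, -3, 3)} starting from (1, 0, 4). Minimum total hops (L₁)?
22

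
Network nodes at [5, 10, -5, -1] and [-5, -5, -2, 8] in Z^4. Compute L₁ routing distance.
37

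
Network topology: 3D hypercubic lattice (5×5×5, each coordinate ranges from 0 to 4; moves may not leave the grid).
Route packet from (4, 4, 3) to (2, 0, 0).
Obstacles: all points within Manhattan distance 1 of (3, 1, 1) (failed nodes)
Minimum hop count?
9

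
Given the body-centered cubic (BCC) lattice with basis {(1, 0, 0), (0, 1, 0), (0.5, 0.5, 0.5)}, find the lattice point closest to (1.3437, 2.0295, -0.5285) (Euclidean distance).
(1.5, 2.5, -0.5)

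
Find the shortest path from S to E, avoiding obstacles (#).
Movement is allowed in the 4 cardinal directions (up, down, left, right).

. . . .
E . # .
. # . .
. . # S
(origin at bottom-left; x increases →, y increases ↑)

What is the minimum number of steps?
7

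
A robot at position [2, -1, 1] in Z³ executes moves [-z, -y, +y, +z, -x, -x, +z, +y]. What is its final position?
(0, 0, 2)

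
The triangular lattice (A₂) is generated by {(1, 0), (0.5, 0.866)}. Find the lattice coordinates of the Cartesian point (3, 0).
3b₁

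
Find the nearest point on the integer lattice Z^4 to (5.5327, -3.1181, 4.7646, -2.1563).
(6, -3, 5, -2)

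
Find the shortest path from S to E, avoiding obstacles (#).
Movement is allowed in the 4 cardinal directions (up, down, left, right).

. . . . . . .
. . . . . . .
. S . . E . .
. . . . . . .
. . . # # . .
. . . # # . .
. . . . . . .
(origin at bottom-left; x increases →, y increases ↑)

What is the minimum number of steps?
3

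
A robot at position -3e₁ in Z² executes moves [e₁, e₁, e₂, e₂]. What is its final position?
(-1, 2)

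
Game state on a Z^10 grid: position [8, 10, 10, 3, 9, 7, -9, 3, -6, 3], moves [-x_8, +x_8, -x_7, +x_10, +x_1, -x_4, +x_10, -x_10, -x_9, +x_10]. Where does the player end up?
(9, 10, 10, 2, 9, 7, -10, 3, -7, 5)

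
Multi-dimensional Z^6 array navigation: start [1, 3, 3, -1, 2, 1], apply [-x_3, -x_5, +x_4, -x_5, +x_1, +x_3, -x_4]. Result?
(2, 3, 3, -1, 0, 1)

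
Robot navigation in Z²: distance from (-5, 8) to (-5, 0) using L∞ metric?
8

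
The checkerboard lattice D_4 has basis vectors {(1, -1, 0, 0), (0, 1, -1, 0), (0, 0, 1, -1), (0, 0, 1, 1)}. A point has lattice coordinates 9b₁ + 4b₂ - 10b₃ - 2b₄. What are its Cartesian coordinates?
(9, -5, -16, 8)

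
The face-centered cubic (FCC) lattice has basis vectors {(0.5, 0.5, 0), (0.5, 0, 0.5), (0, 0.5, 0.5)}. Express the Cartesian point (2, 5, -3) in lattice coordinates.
10b₁ - 6b₂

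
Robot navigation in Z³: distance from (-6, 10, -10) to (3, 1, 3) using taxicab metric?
31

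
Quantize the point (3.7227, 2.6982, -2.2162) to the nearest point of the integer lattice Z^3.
(4, 3, -2)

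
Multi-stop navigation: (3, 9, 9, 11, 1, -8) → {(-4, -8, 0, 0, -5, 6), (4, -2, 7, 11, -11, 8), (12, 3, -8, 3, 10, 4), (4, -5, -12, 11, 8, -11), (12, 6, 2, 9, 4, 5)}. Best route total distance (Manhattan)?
198
(one optimal route: (3, 9, 9, 11, 1, -8) → (4, -5, -12, 11, 8, -11) → (12, 3, -8, 3, 10, 4) → (12, 6, 2, 9, 4, 5) → (4, -2, 7, 11, -11, 8) → (-4, -8, 0, 0, -5, 6))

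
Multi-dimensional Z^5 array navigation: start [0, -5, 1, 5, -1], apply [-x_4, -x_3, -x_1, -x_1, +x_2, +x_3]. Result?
(-2, -4, 1, 4, -1)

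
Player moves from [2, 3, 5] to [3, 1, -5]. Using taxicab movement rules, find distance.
13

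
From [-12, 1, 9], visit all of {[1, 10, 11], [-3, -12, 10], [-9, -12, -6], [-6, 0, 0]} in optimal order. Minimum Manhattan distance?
86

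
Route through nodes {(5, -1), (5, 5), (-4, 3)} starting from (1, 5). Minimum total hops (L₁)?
23
(one optimal route: (1, 5) → (5, 5) → (5, -1) → (-4, 3))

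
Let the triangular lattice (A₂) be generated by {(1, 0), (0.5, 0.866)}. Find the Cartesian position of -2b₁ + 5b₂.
(0.5, 4.33)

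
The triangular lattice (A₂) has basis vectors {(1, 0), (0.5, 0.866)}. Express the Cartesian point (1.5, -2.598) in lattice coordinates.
3b₁ - 3b₂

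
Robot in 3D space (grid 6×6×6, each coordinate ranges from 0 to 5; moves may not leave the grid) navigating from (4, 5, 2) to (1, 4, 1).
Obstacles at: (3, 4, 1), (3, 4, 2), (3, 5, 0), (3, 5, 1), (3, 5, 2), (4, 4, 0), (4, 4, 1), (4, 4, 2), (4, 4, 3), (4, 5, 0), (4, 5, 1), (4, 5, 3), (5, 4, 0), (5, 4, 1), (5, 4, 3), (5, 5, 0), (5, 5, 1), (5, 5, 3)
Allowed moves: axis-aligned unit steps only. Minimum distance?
9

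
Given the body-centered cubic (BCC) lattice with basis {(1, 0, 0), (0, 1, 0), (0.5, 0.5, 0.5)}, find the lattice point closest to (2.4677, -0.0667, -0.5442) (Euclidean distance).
(2.5, -0.5, -0.5)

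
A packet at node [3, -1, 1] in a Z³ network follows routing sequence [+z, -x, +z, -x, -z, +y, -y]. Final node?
(1, -1, 2)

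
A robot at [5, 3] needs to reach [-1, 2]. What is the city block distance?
7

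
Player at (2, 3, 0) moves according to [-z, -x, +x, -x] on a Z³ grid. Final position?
(1, 3, -1)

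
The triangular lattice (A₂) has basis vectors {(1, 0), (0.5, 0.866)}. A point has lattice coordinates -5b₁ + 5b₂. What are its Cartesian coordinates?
(-2.5, 4.33)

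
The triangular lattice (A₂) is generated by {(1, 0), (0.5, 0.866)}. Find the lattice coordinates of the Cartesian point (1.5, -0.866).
2b₁ - b₂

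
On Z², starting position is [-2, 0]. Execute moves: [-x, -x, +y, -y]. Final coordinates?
(-4, 0)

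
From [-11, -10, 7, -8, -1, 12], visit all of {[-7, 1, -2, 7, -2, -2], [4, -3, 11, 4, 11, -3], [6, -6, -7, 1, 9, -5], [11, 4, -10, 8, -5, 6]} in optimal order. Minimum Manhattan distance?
175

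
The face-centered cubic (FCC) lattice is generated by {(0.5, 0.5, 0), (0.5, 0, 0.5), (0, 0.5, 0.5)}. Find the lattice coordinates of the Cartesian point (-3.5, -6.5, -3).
-7b₁ - 6b₃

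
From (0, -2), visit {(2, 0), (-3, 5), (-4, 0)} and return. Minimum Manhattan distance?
26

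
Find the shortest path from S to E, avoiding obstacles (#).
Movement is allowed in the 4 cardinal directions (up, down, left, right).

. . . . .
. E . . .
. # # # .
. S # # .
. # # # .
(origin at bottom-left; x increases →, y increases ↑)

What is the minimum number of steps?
4
(one shortest path: (1, 1) → (0, 1) → (0, 2) → (0, 3) → (1, 3))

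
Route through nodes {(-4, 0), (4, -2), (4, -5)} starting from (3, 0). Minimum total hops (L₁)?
19
(one optimal route: (3, 0) → (4, -2) → (4, -5) → (-4, 0))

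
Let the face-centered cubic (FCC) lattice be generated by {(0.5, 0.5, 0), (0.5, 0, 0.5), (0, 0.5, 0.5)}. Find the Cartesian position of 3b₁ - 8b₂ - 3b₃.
(-2.5, 0, -5.5)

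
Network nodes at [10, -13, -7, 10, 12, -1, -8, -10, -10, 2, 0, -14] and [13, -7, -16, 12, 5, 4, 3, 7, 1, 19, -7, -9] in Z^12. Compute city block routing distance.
100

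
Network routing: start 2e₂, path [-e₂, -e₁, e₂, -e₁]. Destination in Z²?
(-2, 2)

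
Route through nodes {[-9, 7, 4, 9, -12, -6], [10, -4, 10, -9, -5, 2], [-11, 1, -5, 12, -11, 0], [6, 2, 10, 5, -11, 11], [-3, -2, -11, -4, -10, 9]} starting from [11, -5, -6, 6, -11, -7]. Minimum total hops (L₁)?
202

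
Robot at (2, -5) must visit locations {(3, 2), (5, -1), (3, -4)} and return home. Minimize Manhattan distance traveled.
20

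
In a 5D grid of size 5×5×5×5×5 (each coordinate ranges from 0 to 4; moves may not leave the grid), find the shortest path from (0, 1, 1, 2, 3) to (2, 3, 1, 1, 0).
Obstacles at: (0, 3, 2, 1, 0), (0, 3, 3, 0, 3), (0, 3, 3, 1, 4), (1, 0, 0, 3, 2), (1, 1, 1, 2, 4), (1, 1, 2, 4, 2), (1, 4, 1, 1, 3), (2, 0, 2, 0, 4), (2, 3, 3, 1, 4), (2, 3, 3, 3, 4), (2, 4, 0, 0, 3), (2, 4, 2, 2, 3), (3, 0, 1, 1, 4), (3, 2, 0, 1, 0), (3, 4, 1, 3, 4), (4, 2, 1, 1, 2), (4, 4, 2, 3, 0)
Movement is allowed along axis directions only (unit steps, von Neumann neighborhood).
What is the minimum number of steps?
8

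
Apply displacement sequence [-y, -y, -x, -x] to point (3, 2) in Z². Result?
(1, 0)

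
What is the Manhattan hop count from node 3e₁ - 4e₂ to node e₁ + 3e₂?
9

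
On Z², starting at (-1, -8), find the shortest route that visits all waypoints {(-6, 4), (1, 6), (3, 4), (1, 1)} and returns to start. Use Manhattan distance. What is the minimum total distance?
46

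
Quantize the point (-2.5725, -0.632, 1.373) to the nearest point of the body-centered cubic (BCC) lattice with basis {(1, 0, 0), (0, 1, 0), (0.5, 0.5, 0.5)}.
(-2.5, -0.5, 1.5)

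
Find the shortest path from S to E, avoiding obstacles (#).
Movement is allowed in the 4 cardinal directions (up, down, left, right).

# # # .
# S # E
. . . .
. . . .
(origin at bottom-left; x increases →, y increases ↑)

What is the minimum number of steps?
4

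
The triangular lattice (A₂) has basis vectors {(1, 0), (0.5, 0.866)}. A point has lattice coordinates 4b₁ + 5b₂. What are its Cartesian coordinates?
(6.5, 4.33)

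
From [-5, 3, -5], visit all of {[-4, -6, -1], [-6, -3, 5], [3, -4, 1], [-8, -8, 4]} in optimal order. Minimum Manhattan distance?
47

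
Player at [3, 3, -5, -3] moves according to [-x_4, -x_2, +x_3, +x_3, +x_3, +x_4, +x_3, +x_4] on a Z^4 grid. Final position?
(3, 2, -1, -2)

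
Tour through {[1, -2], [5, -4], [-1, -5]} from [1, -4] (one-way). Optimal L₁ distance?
14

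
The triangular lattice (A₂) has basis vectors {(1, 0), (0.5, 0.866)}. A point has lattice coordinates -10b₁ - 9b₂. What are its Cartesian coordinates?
(-14.5, -7.794)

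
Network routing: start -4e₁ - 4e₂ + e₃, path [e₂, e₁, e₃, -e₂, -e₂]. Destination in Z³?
(-3, -5, 2)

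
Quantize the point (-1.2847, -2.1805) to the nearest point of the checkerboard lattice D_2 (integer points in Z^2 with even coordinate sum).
(-2, -2)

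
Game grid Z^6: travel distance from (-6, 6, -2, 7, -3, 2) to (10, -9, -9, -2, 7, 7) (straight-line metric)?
27.1293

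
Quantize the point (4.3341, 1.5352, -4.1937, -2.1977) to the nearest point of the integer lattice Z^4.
(4, 2, -4, -2)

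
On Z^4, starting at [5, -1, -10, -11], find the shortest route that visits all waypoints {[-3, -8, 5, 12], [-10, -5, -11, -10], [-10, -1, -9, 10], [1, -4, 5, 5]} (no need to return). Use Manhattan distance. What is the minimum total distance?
92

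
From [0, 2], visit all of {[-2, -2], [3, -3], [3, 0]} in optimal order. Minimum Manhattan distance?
14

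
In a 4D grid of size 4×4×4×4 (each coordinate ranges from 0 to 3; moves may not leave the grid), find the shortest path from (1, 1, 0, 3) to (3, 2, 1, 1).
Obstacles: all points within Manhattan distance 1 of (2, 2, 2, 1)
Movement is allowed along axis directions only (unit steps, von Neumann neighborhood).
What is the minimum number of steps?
6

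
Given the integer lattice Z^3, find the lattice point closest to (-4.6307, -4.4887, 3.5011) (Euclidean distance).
(-5, -4, 4)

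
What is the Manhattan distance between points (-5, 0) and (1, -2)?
8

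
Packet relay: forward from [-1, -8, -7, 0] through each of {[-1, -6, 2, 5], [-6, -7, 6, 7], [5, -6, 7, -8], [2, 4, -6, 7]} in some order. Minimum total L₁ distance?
86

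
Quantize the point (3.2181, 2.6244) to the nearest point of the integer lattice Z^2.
(3, 3)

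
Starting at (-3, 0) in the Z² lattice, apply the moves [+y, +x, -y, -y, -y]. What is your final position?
(-2, -2)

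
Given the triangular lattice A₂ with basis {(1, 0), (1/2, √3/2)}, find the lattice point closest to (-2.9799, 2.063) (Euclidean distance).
(-3, 1.732)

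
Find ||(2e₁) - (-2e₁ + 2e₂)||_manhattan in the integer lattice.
6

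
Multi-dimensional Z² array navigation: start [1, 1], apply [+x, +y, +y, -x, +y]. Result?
(1, 4)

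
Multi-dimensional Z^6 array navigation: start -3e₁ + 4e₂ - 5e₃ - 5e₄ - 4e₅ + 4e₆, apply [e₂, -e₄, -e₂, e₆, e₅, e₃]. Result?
(-3, 4, -4, -6, -3, 5)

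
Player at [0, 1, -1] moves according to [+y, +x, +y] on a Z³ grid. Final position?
(1, 3, -1)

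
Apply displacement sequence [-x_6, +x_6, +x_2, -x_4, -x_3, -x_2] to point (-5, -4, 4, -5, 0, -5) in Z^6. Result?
(-5, -4, 3, -6, 0, -5)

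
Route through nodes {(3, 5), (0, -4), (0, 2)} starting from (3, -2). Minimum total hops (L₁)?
17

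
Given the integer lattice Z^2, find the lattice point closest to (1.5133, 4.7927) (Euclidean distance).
(2, 5)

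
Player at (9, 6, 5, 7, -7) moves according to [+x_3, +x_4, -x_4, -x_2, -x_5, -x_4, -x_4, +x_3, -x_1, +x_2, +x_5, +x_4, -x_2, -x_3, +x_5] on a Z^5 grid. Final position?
(8, 5, 6, 6, -6)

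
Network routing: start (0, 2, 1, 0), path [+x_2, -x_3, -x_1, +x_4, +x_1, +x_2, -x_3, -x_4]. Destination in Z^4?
(0, 4, -1, 0)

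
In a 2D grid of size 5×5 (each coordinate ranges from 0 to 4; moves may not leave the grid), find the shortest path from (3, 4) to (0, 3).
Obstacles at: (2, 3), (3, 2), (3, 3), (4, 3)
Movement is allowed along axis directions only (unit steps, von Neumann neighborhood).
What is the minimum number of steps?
4
(one shortest path: (3, 4) → (2, 4) → (1, 4) → (0, 4) → (0, 3))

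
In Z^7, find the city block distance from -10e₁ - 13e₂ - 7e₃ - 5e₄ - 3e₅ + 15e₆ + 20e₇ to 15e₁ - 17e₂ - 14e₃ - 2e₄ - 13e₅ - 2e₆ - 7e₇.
93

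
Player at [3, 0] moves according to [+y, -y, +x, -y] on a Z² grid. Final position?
(4, -1)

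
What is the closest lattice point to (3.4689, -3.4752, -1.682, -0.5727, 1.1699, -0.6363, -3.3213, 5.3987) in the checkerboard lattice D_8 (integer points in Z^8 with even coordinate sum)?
(3, -4, -2, -1, 1, -1, -3, 5)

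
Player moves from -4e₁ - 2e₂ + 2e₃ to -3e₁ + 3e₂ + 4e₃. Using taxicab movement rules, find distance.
8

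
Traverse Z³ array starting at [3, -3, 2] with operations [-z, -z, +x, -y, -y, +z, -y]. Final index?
(4, -6, 1)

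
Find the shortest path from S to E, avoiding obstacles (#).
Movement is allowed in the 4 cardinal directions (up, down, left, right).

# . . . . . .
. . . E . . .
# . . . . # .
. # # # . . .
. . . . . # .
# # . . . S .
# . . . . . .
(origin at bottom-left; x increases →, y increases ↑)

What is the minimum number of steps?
6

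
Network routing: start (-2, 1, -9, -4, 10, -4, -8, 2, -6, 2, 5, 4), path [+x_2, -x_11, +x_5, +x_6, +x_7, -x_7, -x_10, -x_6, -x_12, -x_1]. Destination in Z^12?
(-3, 2, -9, -4, 11, -4, -8, 2, -6, 1, 4, 3)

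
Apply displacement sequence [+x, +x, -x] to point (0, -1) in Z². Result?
(1, -1)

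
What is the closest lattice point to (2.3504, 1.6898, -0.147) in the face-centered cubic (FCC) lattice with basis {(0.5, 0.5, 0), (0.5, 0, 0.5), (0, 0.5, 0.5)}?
(2.5, 1.5, 0)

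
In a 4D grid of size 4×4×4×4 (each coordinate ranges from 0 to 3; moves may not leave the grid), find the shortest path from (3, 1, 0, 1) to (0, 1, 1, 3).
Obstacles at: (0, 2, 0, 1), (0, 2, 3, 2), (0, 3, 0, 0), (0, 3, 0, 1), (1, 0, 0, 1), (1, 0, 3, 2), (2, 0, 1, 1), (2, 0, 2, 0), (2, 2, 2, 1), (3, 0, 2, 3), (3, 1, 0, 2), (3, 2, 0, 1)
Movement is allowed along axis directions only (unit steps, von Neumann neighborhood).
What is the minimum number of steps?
6
(one shortest path: (3, 1, 0, 1) → (2, 1, 0, 1) → (1, 1, 0, 1) → (0, 1, 0, 1) → (0, 1, 1, 1) → (0, 1, 1, 2) → (0, 1, 1, 3))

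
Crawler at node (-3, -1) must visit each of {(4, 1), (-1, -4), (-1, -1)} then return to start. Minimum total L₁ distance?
24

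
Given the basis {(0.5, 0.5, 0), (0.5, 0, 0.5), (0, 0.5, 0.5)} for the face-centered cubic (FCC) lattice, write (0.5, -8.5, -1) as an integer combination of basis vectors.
-7b₁ + 8b₂ - 10b₃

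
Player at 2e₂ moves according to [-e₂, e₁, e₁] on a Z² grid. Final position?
(2, 1)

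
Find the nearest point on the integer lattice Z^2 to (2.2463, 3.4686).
(2, 3)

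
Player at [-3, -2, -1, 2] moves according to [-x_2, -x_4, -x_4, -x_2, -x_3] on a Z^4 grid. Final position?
(-3, -4, -2, 0)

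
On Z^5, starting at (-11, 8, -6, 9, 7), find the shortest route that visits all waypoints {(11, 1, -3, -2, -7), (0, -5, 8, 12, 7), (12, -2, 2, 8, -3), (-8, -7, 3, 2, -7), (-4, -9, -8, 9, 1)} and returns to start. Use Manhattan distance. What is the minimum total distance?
200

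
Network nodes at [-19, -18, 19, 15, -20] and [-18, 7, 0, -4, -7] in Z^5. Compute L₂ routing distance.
38.9487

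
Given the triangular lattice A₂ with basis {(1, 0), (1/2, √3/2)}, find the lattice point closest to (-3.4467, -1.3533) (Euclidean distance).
(-3.5, -0.866)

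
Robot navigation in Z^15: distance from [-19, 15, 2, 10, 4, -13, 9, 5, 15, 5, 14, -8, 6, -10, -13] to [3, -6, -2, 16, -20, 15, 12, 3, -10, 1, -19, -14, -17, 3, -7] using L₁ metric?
220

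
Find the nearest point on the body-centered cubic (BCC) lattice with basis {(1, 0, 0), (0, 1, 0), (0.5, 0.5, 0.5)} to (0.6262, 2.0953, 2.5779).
(0.5, 2.5, 2.5)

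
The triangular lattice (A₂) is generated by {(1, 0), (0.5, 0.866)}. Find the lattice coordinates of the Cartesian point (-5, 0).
-5b₁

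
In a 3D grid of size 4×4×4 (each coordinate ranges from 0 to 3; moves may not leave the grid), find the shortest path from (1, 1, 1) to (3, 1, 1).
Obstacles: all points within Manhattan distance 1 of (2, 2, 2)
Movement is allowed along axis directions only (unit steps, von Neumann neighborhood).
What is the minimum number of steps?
2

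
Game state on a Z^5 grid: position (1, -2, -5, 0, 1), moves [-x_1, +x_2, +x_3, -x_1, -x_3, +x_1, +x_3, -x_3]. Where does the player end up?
(0, -1, -5, 0, 1)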